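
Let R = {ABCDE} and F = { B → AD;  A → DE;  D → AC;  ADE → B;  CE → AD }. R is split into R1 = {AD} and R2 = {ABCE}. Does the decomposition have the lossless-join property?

Common attributes: R1 ∩ R2 = {A}.
Closure of {A}: A → DE applies, adding DE; D → AC applies, adding C; ADE → B applies, adding B. So (A)⁺ = {ABCDE}.
This closure contains every attribute of R1, so R1 ∩ R2 → R1. The join is lossless.

Yes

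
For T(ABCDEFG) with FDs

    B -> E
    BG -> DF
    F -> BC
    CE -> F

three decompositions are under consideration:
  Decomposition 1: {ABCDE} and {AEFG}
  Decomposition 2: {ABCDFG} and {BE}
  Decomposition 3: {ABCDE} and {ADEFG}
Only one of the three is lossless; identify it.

Decomposition 2

Decomposition 1: common = {AE}, closure = {AE} → lossy.
Decomposition 2: common = {B}, closure = {BE} → lossless.
Decomposition 3: common = {ADE}, closure = {ADE} → lossy.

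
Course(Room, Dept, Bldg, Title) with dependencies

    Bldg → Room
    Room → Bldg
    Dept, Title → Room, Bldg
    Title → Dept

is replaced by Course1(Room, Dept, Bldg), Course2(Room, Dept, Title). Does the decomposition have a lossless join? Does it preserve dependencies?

Lossless test: (Room, Dept)⁺ = {Room, Dept, Bldg}, which contains all of one fragment — lossless.
Dependency preservation: Dept, Title → Room, Bldg is not contained in any single fragment, but the restricted closure of its left-hand side across the fragments still reaches the right-hand side; the remaining FDs each lie inside some fragment. All dependencies are preserved.

lossless and dependency-preserving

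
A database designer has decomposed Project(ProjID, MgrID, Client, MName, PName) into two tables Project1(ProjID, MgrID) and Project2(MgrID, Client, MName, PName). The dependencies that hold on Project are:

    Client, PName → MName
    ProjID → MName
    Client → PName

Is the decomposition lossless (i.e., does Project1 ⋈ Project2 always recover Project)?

No

Common attributes: Project1 ∩ Project2 = {MgrID}.
No dependency enlarges {MgrID}, so (MgrID)⁺ = {MgrID}.
The closure contains neither all of Project1 = {ProjID, MgrID} nor all of Project2 = {MgrID, Client, MName, PName}, so the common attributes are not a superkey of either fragment. The join is lossy.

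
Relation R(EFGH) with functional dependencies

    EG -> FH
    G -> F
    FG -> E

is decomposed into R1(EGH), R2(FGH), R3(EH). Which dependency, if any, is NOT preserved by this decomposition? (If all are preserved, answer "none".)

EG → FH: restricted closure across fragments reaches FH.
G → F lies within R2.
FG → E: restricted closure across fragments reaches E.
Every dependency is enforceable on the fragments, so the decomposition is dependency-preserving.

none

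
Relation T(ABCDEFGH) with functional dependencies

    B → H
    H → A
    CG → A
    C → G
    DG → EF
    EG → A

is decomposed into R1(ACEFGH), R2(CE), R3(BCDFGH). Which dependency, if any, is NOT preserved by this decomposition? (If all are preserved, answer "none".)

Check DG → EF: no single fragment contains all of {DEFG}, and the restricted closure of {DG} across the fragments never reaches {EF}.
B → H is preserved.
H → A is preserved.
CG → A is preserved.
C → G is preserved.
EG → A is preserved.

DG → EF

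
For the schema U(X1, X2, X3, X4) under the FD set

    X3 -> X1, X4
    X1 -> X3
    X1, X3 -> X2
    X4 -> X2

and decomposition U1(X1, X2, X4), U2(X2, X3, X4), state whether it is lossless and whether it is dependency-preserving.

lossy and not dependency-preserving

Lossless test: (X2, X4)⁺ = {X2, X4}, which is a superkey of neither fragment — lossy.
Dependency preservation: the restricted closure of {X3} across the fragments never reaches {X1, X4}, so X3 → X1, X4 cannot be enforced without a join — not preserved.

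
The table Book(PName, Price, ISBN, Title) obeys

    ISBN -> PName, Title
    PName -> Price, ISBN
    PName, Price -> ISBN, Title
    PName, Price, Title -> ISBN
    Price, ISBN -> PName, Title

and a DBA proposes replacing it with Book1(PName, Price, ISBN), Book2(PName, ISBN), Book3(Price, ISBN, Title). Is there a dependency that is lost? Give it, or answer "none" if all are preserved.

ISBN → PName, Title: restricted closure across fragments reaches PName, Title.
PName → Price, ISBN lies within Book1.
PName, Price → ISBN, Title: restricted closure across fragments reaches ISBN, Title.
PName, Price, Title → ISBN: restricted closure across fragments reaches ISBN.
Price, ISBN → PName, Title: restricted closure across fragments reaches PName, Title.
Every dependency is enforceable on the fragments, so the decomposition is dependency-preserving.

none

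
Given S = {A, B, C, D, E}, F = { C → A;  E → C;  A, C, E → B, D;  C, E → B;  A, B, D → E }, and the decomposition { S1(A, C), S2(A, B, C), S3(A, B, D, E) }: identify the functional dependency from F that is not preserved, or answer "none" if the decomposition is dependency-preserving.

Check E → C: no single fragment contains all of {C, E}, and the restricted closure of {E} across the fragments never reaches {C}.
C → A is preserved.
A, C, E → B, D is preserved.
C, E → B is preserved.
A, B, D → E is preserved.

E → C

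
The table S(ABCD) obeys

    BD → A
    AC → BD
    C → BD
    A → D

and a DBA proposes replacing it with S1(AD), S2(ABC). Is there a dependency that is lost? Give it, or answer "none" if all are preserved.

Check BD → A: no single fragment contains all of {ABD}, and the restricted closure of {BD} across the fragments never reaches {A}.
AC → BD is preserved.
C → BD is preserved.
A → D is preserved.

BD → A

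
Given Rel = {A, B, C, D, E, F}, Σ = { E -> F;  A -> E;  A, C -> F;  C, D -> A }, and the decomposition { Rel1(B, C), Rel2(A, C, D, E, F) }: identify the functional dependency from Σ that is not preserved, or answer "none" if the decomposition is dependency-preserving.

none

E → F lies within Rel2.
A → E lies within Rel2.
A, C → F lies within Rel2.
C, D → A lies within Rel2.
Every dependency is enforceable on the fragments, so the decomposition is dependency-preserving.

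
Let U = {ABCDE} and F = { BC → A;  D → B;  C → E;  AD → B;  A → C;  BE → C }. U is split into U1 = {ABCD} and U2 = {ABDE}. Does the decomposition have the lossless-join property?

Common attributes: U1 ∩ U2 = {ABD}.
Closure of {ABD}: A → C applies, adding C; C → E applies, adding E. So (ABD)⁺ = {ABCDE}.
This closure contains every attribute of U1, so U1 ∩ U2 → U1. The join is lossless.

Yes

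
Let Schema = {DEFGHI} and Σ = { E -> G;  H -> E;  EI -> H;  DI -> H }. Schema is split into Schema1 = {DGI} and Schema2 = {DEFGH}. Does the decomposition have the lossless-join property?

Common attributes: Schema1 ∩ Schema2 = {DG}.
No dependency enlarges {DG}, so (DG)⁺ = {DG}.
The closure contains neither all of Schema1 = {DGI} nor all of Schema2 = {DEFGH}, so the common attributes are not a superkey of either fragment. The join is lossy.

No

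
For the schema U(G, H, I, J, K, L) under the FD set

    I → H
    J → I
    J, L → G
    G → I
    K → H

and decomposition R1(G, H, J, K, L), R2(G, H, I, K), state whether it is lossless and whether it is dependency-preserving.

Lossless test: (G, H, K)⁺ = {G, H, I, K}, which contains all of one fragment — lossless.
Dependency preservation: the restricted closure of {J} across the fragments never reaches {I}, so J → I cannot be enforced without a join — not preserved.

lossless but not dependency-preserving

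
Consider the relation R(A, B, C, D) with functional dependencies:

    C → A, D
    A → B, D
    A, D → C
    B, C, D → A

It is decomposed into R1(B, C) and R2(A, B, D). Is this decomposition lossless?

No

Common attributes: R1 ∩ R2 = {B}.
No dependency enlarges {B}, so (B)⁺ = {B}.
The closure contains neither all of R1 = {B, C} nor all of R2 = {A, B, D}, so the common attributes are not a superkey of either fragment. The join is lossy.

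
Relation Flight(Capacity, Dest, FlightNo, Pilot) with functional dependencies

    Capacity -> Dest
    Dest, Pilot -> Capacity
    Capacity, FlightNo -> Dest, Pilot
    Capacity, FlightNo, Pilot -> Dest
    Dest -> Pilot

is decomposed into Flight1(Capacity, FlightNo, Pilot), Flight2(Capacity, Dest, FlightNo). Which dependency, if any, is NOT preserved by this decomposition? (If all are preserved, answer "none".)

Capacity → Dest lies within Flight2.
Dest, Pilot → Capacity: restricted closure across fragments reaches Capacity.
Capacity, FlightNo → Dest, Pilot: restricted closure across fragments reaches Dest, Pilot.
Capacity, FlightNo, Pilot → Dest: restricted closure across fragments reaches Dest.
Dest → Pilot: restricted closure across fragments reaches Pilot.
Every dependency is enforceable on the fragments, so the decomposition is dependency-preserving.

none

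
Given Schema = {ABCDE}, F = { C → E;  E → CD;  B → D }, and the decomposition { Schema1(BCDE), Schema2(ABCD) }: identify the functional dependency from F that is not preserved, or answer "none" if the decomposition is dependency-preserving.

C → E lies within Schema1.
E → CD lies within Schema1.
B → D lies within Schema1.
Every dependency is enforceable on the fragments, so the decomposition is dependency-preserving.

none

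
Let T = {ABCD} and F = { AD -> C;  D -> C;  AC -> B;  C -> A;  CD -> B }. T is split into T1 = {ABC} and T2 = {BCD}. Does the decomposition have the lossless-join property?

Yes

Common attributes: T1 ∩ T2 = {BC}.
Closure of {BC}: C → A applies, adding A. So (BC)⁺ = {ABC}.
This closure contains every attribute of T1, so T1 ∩ T2 → T1. The join is lossless.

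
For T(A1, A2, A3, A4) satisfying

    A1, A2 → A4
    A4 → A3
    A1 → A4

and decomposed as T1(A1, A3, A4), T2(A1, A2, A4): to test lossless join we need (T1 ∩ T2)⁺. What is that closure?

T1 ∩ T2 = {A1, A4}.
A4 → A3 applies, adding A3
Closure: {A1, A3, A4}.

A1, A3, A4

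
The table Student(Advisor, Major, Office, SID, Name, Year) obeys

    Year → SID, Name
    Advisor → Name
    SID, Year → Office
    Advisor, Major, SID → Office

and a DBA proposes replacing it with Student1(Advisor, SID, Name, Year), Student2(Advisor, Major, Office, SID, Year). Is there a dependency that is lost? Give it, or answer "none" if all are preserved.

Year → SID, Name lies within Student1.
Advisor → Name lies within Student1.
SID, Year → Office lies within Student2.
Advisor, Major, SID → Office lies within Student2.
Every dependency is enforceable on the fragments, so the decomposition is dependency-preserving.

none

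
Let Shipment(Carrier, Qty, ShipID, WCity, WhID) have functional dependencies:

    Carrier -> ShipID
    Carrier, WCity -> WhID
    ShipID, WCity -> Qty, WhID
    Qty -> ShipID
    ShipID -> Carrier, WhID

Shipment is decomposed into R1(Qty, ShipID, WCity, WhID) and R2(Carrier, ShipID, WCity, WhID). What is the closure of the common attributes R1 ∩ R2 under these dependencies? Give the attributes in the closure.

R1 ∩ R2 = {ShipID, WCity, WhID}.
ShipID, WCity → Qty, WhID applies, adding Qty
ShipID → Carrier, WhID applies, adding Carrier
Closure: {Carrier, Qty, ShipID, WCity, WhID}.

Carrier, Qty, ShipID, WCity, WhID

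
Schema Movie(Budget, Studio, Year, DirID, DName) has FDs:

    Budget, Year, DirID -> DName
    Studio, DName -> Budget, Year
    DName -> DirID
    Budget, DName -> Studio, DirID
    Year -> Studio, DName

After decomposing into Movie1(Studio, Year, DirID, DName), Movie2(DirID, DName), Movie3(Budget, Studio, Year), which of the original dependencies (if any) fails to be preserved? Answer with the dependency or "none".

Check Budget, DName → Studio, DirID: no single fragment contains all of {Budget, Studio, DirID, DName}, and the restricted closure of {Budget, DName} across the fragments never reaches {Studio, DirID}.
Budget, Year, DirID → DName is preserved.
Studio, DName → Budget, Year is preserved.
DName → DirID is preserved.
Year → Studio, DName is preserved.

Budget, DName -> Studio, DirID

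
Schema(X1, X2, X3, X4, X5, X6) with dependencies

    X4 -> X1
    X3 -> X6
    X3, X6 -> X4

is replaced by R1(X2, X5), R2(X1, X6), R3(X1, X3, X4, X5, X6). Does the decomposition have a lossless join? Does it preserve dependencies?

lossy but dependency-preserving

Lossless test (chase): applying each FD to every pair of rows produces no changes in the tableau, so no row becomes fully distinguished — the join is lossy.
Dependency preservation: every FD's attributes lie within a single fragment, so each can be enforced locally — preserved.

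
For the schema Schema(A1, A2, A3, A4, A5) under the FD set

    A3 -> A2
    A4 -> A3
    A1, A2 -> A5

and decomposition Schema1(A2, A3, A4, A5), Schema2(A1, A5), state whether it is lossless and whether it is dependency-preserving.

lossy and not dependency-preserving

Lossless test: (A5)⁺ = {A5}, which is a superkey of neither fragment — lossy.
Dependency preservation: the restricted closure of {A1, A2} across the fragments never reaches {A5}, so A1, A2 → A5 cannot be enforced without a join — not preserved.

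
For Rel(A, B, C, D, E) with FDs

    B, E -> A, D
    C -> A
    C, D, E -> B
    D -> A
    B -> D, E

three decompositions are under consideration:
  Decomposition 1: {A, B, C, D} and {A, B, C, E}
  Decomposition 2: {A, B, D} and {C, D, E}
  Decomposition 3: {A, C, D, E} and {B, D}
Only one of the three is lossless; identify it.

Decomposition 1

Decomposition 1: common = {A, B, C}, closure = {A, B, C, D, E} → lossless.
Decomposition 2: common = {D}, closure = {A, D} → lossy.
Decomposition 3: common = {D}, closure = {A, D} → lossy.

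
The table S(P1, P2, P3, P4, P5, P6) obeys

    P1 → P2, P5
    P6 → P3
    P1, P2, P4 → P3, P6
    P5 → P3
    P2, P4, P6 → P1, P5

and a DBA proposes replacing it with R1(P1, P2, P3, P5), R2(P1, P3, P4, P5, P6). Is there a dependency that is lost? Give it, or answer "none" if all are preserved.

P2, P4, P6 → P1, P5

Check P2, P4, P6 → P1, P5: no single fragment contains all of {P1, P2, P4, P5, P6}, and the restricted closure of {P2, P4, P6} across the fragments never reaches {P1, P5}.
P1 → P2, P5 is preserved.
P6 → P3 is preserved.
P1, P2, P4 → P3, P6 is preserved.
P5 → P3 is preserved.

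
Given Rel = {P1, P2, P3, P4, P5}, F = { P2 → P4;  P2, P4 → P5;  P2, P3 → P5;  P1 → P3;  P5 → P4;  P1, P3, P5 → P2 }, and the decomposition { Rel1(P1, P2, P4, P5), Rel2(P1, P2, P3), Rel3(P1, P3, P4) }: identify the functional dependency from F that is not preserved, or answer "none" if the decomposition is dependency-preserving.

none

P2 → P4 lies within Rel1.
P2, P4 → P5 lies within Rel1.
P2, P3 → P5: restricted closure across fragments reaches P5.
P1 → P3 lies within Rel2.
P5 → P4 lies within Rel1.
P1, P3, P5 → P2: restricted closure across fragments reaches P2.
Every dependency is enforceable on the fragments, so the decomposition is dependency-preserving.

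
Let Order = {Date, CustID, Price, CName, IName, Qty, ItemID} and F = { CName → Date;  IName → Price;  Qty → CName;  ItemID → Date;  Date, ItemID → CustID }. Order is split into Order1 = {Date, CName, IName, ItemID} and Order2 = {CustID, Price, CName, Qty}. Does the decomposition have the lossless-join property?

No

Common attributes: Order1 ∩ Order2 = {CName}.
Closure of {CName}: CName → Date applies, adding Date. So (CName)⁺ = {Date, CName}.
The closure contains neither all of Order1 = {Date, CName, IName, ItemID} nor all of Order2 = {CustID, Price, CName, Qty}, so the common attributes are not a superkey of either fragment. The join is lossy.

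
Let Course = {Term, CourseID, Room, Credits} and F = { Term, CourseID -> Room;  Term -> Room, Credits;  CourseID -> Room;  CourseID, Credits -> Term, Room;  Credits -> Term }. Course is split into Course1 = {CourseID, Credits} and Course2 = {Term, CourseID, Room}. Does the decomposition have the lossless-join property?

Common attributes: Course1 ∩ Course2 = {CourseID}.
Closure of {CourseID}: CourseID → Room applies, adding Room. So (CourseID)⁺ = {CourseID, Room}.
The closure contains neither all of Course1 = {CourseID, Credits} nor all of Course2 = {Term, CourseID, Room}, so the common attributes are not a superkey of either fragment. The join is lossy.

No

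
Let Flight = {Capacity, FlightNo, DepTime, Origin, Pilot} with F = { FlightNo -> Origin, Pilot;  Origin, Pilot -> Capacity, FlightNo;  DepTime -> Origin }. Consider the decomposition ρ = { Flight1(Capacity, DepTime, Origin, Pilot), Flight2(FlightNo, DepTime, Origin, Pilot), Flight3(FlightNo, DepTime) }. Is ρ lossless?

Yes

Chase test. Columns are Capacity, FlightNo, DepTime, Origin, Pilot; row i has aⱼ where attribute j ∈ Flighti, else bᵢⱼ.
Initial tableau (one row per fragment):
  row 1: a1 b12 a3 a4 a5
  row 2: b21 a2 a3 a4 a5
  row 3: b31 a2 a3 b34 b35
Rows 2 and 3 agree on FlightNo; apply FlightNo→Origin, Pilot and equate their Origin, Pilot entries.
Rows 1 and 2 agree on Origin, Pilot; apply Origin, Pilot→Capacity, FlightNo and equate their Capacity, FlightNo entries.
Rows 1 and 3 agree on Origin, Pilot; apply Origin, Pilot→Capacity, FlightNo and equate their Capacity, FlightNo entries.
Row 1 is now all distinguished symbols — the join is lossless.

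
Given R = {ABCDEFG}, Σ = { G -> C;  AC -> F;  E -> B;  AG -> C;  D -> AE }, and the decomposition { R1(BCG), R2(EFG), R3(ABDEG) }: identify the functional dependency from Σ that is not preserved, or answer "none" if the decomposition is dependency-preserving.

Check AC → F: no single fragment contains all of {ACF}, and the restricted closure of {AC} across the fragments never reaches {F}.
G → C is preserved.
E → B is preserved.
AG → C is preserved.
D → AE is preserved.

AC -> F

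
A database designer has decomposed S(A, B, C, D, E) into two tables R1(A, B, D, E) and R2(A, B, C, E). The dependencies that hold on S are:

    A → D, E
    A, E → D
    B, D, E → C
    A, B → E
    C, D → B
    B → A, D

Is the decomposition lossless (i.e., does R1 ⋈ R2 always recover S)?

Yes

Common attributes: R1 ∩ R2 = {A, B, E}.
Closure of {A, B, E}: A → D, E applies, adding D; B, D, E → C applies, adding C. So (A, B, E)⁺ = {A, B, C, D, E}.
This closure contains every attribute of R1, so R1 ∩ R2 → R1. The join is lossless.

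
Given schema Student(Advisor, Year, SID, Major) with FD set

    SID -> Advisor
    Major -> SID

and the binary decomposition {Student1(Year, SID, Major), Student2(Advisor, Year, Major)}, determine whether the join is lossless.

Common attributes: Student1 ∩ Student2 = {Year, Major}.
Closure of {Year, Major}: Major → SID applies, adding SID; SID → Advisor applies, adding Advisor. So (Year, Major)⁺ = {Advisor, Year, SID, Major}.
This closure contains every attribute of Student1, so Student1 ∩ Student2 → Student1. The join is lossless.

Yes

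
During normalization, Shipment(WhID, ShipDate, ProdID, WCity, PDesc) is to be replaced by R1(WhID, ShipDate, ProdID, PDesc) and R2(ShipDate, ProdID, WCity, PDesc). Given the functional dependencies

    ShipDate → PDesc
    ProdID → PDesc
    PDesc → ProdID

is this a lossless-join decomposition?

No

Common attributes: R1 ∩ R2 = {ShipDate, ProdID, PDesc}.
No dependency enlarges {ShipDate, ProdID, PDesc}, so (ShipDate, ProdID, PDesc)⁺ = {ShipDate, ProdID, PDesc}.
The closure contains neither all of R1 = {WhID, ShipDate, ProdID, PDesc} nor all of R2 = {ShipDate, ProdID, WCity, PDesc}, so the common attributes are not a superkey of either fragment. The join is lossy.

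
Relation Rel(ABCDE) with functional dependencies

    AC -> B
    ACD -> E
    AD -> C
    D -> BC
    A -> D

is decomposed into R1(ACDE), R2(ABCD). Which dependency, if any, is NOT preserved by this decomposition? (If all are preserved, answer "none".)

AC → B lies within R2.
ACD → E lies within R1.
AD → C lies within R1.
D → BC lies within R2.
A → D lies within R1.
Every dependency is enforceable on the fragments, so the decomposition is dependency-preserving.

none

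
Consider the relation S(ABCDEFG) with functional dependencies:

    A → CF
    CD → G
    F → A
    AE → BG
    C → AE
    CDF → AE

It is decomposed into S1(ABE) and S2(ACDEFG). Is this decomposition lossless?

Common attributes: S1 ∩ S2 = {AE}.
Closure of {AE}: A → CF applies, adding CF; AE → BG applies, adding BG. So (AE)⁺ = {ABCEFG}.
This closure contains every attribute of S1, so S1 ∩ S2 → S1. The join is lossless.

Yes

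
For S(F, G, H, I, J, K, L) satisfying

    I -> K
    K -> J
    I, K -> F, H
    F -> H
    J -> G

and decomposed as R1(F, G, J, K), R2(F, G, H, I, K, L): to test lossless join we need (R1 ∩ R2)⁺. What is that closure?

F, G, H, J, K

R1 ∩ R2 = {F, G, K}.
K → J applies, adding J
F → H applies, adding H
Closure: {F, G, H, J, K}.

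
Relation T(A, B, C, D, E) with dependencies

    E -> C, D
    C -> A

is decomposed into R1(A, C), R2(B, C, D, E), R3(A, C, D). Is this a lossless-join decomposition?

Chase test. Columns are A, B, C, D, E; row i has aⱼ where attribute j ∈ Ri, else bᵢⱼ.
Initial tableau (one row per fragment):
  row 1: a1 b12 a3 b14 b15
  row 2: b21 a2 a3 a4 a5
  row 3: a1 b32 a3 a4 b35
Rows 1 and 2 agree on C; apply C→A and equate their A entries.
Row 2 is now all distinguished symbols — the join is lossless.

Yes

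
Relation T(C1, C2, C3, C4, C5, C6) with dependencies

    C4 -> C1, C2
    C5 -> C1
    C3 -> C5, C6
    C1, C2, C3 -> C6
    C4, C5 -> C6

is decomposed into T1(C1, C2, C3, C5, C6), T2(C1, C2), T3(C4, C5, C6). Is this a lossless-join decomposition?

No

Chase test. Columns are C1, C2, C3, C4, C5, C6; row i has aⱼ where attribute j ∈ Ti, else bᵢⱼ.
Initial tableau (one row per fragment):
  row 1: a1 a2 a3 b14 a5 a6
  row 2: a1 a2 b23 b24 b25 b26
  row 3: b31 b32 b33 a4 a5 a6
Rows 1 and 3 agree on C5; apply C5→C1 and equate their C1 entries.
No row becomes fully distinguished — the join is lossy.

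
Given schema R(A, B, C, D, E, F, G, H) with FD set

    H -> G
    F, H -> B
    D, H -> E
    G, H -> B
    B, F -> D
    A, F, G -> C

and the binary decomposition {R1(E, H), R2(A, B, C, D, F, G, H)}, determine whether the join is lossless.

No

Common attributes: R1 ∩ R2 = {H}.
Closure of {H}: H → G applies, adding G; G, H → B applies, adding B. So (H)⁺ = {B, G, H}.
The closure contains neither all of R1 = {E, H} nor all of R2 = {A, B, C, D, F, G, H}, so the common attributes are not a superkey of either fragment. The join is lossy.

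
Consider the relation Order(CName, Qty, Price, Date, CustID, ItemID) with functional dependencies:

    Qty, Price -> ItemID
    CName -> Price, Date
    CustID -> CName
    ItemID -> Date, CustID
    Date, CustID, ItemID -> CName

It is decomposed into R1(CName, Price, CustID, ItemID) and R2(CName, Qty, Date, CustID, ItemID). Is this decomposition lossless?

Yes

Common attributes: R1 ∩ R2 = {CName, CustID, ItemID}.
Closure of {CName, CustID, ItemID}: CName → Price, Date applies, adding Price, Date. So (CName, CustID, ItemID)⁺ = {CName, Price, Date, CustID, ItemID}.
This closure contains every attribute of R1, so R1 ∩ R2 → R1. The join is lossless.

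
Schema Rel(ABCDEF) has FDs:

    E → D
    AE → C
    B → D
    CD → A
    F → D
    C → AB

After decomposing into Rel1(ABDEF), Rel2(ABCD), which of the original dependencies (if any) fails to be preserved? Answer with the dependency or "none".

AE → C

Check AE → C: no single fragment contains all of {ACE}, and the restricted closure of {AE} across the fragments never reaches {C}.
E → D is preserved.
B → D is preserved.
CD → A is preserved.
F → D is preserved.
C → AB is preserved.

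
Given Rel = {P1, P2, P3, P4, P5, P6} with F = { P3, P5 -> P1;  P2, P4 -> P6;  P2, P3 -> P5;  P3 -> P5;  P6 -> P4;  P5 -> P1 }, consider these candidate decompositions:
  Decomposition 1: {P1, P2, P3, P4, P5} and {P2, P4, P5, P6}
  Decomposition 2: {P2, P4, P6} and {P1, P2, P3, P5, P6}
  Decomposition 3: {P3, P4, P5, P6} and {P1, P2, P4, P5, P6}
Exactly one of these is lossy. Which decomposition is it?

Decomposition 3

Decomposition 1: common = {P2, P4, P5}, closure = {P1, P2, P4, P5, P6} → lossless.
Decomposition 2: common = {P2, P6}, closure = {P2, P4, P6} → lossless.
Decomposition 3: common = {P4, P5, P6}, closure = {P1, P4, P5, P6} → lossy.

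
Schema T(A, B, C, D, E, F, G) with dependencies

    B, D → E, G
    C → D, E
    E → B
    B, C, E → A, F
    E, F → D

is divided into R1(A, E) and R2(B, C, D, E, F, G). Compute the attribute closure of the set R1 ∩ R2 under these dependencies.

R1 ∩ R2 = {E}.
E → B applies, adding B
Closure: {B, E}.

B, E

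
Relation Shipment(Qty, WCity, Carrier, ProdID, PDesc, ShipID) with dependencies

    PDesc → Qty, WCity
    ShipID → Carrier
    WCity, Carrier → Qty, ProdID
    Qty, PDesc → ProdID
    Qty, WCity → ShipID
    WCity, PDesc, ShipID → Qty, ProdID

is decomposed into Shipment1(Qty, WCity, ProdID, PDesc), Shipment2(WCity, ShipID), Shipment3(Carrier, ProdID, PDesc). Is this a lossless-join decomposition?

No

Chase test. Columns are Qty, WCity, Carrier, ProdID, PDesc, ShipID; row i has aⱼ where attribute j ∈ Shipmenti, else bᵢⱼ.
Initial tableau (one row per fragment):
  row 1: a1 a2 b13 a4 a5 b16
  row 2: b21 a2 b23 b24 b25 a6
  row 3: b31 b32 a3 a4 a5 b36
Rows 1 and 3 agree on PDesc; apply PDesc→Qty, WCity and equate their Qty, WCity entries.
Rows 1 and 3 agree on Qty, WCity; apply Qty, WCity→ShipID and equate their ShipID entries.
Rows 1 and 3 agree on ShipID; apply ShipID→Carrier and equate their Carrier entries.
No row becomes fully distinguished — the join is lossy.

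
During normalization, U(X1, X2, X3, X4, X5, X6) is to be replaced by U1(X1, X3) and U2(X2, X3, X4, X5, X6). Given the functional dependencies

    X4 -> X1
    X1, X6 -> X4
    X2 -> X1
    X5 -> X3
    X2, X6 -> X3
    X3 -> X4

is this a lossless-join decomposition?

Common attributes: U1 ∩ U2 = {X3}.
Closure of {X3}: X3 → X4 applies, adding X4; X4 → X1 applies, adding X1. So (X3)⁺ = {X1, X3, X4}.
This closure contains every attribute of U1, so U1 ∩ U2 → U1. The join is lossless.

Yes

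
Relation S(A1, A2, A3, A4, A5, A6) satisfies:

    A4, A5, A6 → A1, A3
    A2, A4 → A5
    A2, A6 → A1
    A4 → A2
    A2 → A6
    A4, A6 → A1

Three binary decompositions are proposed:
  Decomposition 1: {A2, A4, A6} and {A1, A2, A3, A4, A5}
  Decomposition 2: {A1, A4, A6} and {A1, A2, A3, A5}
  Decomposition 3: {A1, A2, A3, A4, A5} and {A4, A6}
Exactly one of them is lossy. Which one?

Decomposition 2

Decomposition 1: common = {A2, A4}, closure = {A1, A2, A3, A4, A5, A6} → lossless.
Decomposition 2: common = {A1}, closure = {A1} → lossy.
Decomposition 3: common = {A4}, closure = {A1, A2, A3, A4, A5, A6} → lossless.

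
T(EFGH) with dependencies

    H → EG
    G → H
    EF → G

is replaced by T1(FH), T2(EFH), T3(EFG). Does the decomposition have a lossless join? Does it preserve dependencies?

Lossless test (chase): Rows 1 and 2 agree on H; apply H→EG and equate their EG entries. Rows 1 and 3 agree on EF; apply EF→G and equate their G entries. Rows 1 and 3 agree on G; apply G→H and equate their H entries. Row 1 is now all distinguished symbols — the join is lossless.
Dependency preservation: the restricted closure of {H} across the fragments never reaches {EG}, so H → EG cannot be enforced without a join — not preserved.

lossless but not dependency-preserving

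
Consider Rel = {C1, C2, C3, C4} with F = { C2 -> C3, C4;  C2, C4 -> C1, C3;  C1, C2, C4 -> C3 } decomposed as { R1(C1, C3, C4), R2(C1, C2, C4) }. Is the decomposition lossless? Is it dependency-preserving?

Lossless test: (C1, C4)⁺ = {C1, C4}, which is a superkey of neither fragment — lossy.
Dependency preservation: the restricted closure of {C2} across the fragments never reaches {C3, C4}, so C2 → C3, C4 cannot be enforced without a join — not preserved.

lossy and not dependency-preserving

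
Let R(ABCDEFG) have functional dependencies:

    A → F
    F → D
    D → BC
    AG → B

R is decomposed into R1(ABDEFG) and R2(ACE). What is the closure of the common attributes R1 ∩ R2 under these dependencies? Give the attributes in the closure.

ABCDEF

R1 ∩ R2 = {AE}.
A → F applies, adding F
F → D applies, adding D
D → BC applies, adding BC
Closure: {ABCDEF}.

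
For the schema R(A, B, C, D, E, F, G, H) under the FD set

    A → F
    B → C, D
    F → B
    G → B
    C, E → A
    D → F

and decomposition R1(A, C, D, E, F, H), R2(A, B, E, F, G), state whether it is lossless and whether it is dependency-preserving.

lossy but dependency-preserving

Lossless test: (A, E, F)⁺ = {A, B, C, D, E, F}, which is a superkey of neither fragment — lossy.
Dependency preservation: B → C, D is not contained in any single fragment, but the restricted closure of its left-hand side across the fragments still reaches the right-hand side; the remaining FDs each lie inside some fragment. All dependencies are preserved.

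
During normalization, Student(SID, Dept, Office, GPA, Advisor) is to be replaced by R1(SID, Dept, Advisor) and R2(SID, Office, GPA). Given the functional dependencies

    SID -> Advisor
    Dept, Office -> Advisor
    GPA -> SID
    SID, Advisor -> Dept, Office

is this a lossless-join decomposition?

Common attributes: R1 ∩ R2 = {SID}.
Closure of {SID}: SID → Advisor applies, adding Advisor; SID, Advisor → Dept, Office applies, adding Dept, Office. So (SID)⁺ = {SID, Dept, Office, Advisor}.
This closure contains every attribute of R1, so R1 ∩ R2 → R1. The join is lossless.

Yes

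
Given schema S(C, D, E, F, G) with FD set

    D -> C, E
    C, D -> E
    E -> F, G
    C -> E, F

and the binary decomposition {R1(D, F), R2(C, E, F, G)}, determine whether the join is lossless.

No

Common attributes: R1 ∩ R2 = {F}.
No dependency enlarges {F}, so (F)⁺ = {F}.
The closure contains neither all of R1 = {D, F} nor all of R2 = {C, E, F, G}, so the common attributes are not a superkey of either fragment. The join is lossy.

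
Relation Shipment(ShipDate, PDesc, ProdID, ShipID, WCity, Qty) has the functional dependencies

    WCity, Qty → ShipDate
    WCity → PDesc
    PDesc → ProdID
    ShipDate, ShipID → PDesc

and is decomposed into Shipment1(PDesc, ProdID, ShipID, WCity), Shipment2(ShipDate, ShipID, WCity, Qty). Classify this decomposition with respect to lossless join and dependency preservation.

Lossless test: (ShipID, WCity)⁺ = {PDesc, ProdID, ShipID, WCity}, which contains all of one fragment — lossless.
Dependency preservation: the restricted closure of {ShipDate, ShipID} across the fragments never reaches {PDesc}, so ShipDate, ShipID → PDesc cannot be enforced without a join — not preserved.

lossless but not dependency-preserving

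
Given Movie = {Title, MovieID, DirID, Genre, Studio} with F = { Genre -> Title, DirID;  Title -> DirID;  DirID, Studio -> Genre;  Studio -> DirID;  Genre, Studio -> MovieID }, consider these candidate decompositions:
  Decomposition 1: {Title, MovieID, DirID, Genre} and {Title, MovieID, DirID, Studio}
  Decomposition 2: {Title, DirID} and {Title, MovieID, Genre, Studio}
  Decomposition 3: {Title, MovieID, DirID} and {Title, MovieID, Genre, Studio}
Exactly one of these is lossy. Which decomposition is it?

Decomposition 1: common = {Title, MovieID, DirID}, closure = {Title, MovieID, DirID} → lossy.
Decomposition 2: common = {Title}, closure = {Title, DirID} → lossless.
Decomposition 3: common = {Title, MovieID}, closure = {Title, MovieID, DirID} → lossless.

Decomposition 1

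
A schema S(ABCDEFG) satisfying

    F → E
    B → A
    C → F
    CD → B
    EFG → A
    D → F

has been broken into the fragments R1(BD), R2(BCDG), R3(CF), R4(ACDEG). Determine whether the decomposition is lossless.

Yes

Chase test. Columns are ABCDEFG; row i has aⱼ where attribute j ∈ Ri, else bᵢⱼ.
Initial tableau (one row per fragment):
  row 1: b11 a2 b13 a4 b15 b16 b17
  row 2: b21 a2 a3 a4 b25 b26 a7
  row 3: b31 b32 a3 b34 b35 a6 b37
  row 4: a1 b42 a3 a4 a5 b46 a7
Rows 1 and 2 agree on B; apply B→A and equate their A entries.
Rows 2 and 3 agree on C; apply C→F and equate their F entries.
Rows 2 and 4 agree on C; apply C→F and equate their F entries.
Rows 2 and 4 agree on CD; apply CD→B and equate their B entries.
Rows 1 and 2 agree on D; apply D→F and equate their F entries.
Rows 1 and 2 agree on F; apply F→E and equate their E entries.
Rows 1 and 3 agree on F; apply F→E and equate their E entries.
Rows 1 and 4 agree on F; apply F→E and equate their E entries.
Rows 1 and 4 agree on B; apply B→A and equate their A entries.
Row 2 is now all distinguished symbols — the join is lossless.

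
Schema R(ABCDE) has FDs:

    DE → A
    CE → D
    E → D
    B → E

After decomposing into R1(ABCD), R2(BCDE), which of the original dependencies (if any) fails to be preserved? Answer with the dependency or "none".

Check DE → A: no single fragment contains all of {ADE}, and the restricted closure of {DE} across the fragments never reaches {A}.
CE → D is preserved.
E → D is preserved.
B → E is preserved.

DE → A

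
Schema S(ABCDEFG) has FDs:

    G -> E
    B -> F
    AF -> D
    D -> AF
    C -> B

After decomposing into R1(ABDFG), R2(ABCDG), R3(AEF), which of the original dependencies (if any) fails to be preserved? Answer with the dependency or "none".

G -> E

Check G → E: no single fragment contains all of {EG}, and the restricted closure of {G} across the fragments never reaches {E}.
B → F is preserved.
AF → D is preserved.
D → AF is preserved.
C → B is preserved.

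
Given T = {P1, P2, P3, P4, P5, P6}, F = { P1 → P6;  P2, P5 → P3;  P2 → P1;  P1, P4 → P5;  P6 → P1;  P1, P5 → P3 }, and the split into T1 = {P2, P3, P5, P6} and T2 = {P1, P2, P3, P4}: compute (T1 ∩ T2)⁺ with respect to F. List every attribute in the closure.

T1 ∩ T2 = {P2, P3}.
P2 → P1 applies, adding P1
P1 → P6 applies, adding P6
Closure: {P1, P2, P3, P6}.

P1, P2, P3, P6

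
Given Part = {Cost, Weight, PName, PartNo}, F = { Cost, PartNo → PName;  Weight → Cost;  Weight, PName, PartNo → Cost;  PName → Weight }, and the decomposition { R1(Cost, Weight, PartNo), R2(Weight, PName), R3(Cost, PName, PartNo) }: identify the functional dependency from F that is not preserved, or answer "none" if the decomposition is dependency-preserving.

none

Cost, PartNo → PName lies within R3.
Weight → Cost lies within R1.
Weight, PName, PartNo → Cost: restricted closure across fragments reaches Cost.
PName → Weight lies within R2.
Every dependency is enforceable on the fragments, so the decomposition is dependency-preserving.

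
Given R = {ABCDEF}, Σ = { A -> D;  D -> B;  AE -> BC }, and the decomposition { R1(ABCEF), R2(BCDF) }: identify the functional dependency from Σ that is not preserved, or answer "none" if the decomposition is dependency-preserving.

Check A → D: no single fragment contains all of {AD}, and the restricted closure of {A} across the fragments never reaches {D}.
D → B is preserved.
AE → BC is preserved.

A -> D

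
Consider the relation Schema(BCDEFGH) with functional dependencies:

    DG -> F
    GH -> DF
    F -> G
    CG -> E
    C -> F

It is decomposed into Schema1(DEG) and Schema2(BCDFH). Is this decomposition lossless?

No

Common attributes: Schema1 ∩ Schema2 = {D}.
No dependency enlarges {D}, so (D)⁺ = {D}.
The closure contains neither all of Schema1 = {DEG} nor all of Schema2 = {BCDFH}, so the common attributes are not a superkey of either fragment. The join is lossy.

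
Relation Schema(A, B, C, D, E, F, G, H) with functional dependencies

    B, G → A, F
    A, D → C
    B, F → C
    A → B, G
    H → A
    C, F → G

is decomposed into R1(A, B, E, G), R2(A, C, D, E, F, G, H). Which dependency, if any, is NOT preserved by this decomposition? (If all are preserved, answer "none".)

Check B, F → C: no single fragment contains all of {B, C, F}, and the restricted closure of {B, F} across the fragments never reaches {C}.
B, G → A, F is preserved.
A, D → C is preserved.
A → B, G is preserved.
H → A is preserved.
C, F → G is preserved.

B, F → C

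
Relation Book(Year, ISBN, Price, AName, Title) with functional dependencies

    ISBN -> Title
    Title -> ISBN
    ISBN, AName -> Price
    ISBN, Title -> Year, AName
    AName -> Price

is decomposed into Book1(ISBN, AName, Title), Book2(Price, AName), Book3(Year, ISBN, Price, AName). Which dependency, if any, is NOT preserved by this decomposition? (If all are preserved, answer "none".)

ISBN → Title lies within Book1.
Title → ISBN lies within Book1.
ISBN, AName → Price lies within Book3.
ISBN, Title → Year, AName: restricted closure across fragments reaches Year, AName.
AName → Price lies within Book2.
Every dependency is enforceable on the fragments, so the decomposition is dependency-preserving.

none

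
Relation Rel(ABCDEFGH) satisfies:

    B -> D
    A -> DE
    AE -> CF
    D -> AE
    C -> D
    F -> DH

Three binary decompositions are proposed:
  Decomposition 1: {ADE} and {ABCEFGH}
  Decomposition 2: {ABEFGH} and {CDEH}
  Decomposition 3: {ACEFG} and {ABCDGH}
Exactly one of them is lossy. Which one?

Decomposition 2

Decomposition 1: common = {AE}, closure = {ACDEFH} → lossless.
Decomposition 2: common = {EH}, closure = {EH} → lossy.
Decomposition 3: common = {ACG}, closure = {ACDEFGH} → lossless.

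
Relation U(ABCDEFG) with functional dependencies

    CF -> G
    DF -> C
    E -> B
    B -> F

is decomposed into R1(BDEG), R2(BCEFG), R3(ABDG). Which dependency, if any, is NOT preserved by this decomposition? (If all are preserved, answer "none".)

DF -> C

Check DF → C: no single fragment contains all of {CDF}, and the restricted closure of {DF} across the fragments never reaches {C}.
CF → G is preserved.
E → B is preserved.
B → F is preserved.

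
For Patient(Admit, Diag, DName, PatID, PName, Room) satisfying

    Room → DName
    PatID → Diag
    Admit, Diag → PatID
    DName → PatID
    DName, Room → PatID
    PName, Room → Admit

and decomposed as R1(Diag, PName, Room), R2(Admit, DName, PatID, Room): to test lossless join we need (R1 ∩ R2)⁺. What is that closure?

R1 ∩ R2 = {Room}.
Room → DName applies, adding DName
DName → PatID applies, adding PatID
PatID → Diag applies, adding Diag
Closure: {Diag, DName, PatID, Room}.

Diag, DName, PatID, Room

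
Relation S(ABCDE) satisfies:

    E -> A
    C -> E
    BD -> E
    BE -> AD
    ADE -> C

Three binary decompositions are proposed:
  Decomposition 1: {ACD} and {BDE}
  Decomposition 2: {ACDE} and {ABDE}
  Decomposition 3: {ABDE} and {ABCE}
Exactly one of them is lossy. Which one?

Decomposition 1

Decomposition 1: common = {D}, closure = {D} → lossy.
Decomposition 2: common = {ADE}, closure = {ACDE} → lossless.
Decomposition 3: common = {ABE}, closure = {ABCDE} → lossless.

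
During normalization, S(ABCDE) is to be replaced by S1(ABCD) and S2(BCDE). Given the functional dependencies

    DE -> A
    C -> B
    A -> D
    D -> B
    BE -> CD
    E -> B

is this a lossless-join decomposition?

Common attributes: S1 ∩ S2 = {BCD}.
No dependency enlarges {BCD}, so (BCD)⁺ = {BCD}.
The closure contains neither all of S1 = {ABCD} nor all of S2 = {BCDE}, so the common attributes are not a superkey of either fragment. The join is lossy.

No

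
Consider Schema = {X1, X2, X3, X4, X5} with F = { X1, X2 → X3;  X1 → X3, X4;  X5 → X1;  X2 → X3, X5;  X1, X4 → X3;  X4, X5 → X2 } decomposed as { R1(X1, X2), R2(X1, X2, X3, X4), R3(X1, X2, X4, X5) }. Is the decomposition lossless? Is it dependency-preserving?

Lossless test (chase): Rows 1 and 2 agree on X1, X2; apply X1, X2→X3 and equate their X3 entries. Rows 1 and 3 agree on X1, X2; apply X1, X2→X3 and equate their X3 entries. Rows 1 and 2 agree on X1; apply X1→X3, X4 and equate their X3, X4 entries. Rows 1 and 2 agree on X2; apply X2→X3, X5 and equate their X3, X5 entries. Rows 1 and 3 agree on X2; apply X2→X3, X5 and equate their X3, X5 entries. Row 1 is now all distinguished symbols — the join is lossless.
Dependency preservation: X2 → X3, X5 is not contained in any single fragment, but the restricted closure of its left-hand side across the fragments still reaches the right-hand side; the remaining FDs each lie inside some fragment. All dependencies are preserved.

lossless and dependency-preserving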